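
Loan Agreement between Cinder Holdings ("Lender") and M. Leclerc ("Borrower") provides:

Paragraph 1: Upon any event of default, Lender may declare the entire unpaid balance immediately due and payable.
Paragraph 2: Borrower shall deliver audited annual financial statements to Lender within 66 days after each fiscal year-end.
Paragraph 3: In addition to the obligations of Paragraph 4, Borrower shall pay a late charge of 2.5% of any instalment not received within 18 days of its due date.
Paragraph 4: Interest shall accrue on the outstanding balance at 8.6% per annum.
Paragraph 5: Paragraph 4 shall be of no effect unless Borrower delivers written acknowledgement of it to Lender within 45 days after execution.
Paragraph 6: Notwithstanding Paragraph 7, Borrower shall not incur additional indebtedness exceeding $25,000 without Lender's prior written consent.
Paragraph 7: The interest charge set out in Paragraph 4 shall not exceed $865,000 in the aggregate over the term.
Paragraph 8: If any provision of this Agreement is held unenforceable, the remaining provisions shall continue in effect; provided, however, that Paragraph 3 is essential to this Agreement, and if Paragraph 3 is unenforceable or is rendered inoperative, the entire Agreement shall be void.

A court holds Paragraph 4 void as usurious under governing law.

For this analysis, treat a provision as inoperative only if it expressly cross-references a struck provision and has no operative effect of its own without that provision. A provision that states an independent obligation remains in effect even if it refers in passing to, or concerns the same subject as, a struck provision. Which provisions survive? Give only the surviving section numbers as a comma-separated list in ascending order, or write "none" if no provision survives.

1, 2, 3, 6, 8

Paragraph 4 is struck. Paragraph 5 merely fixes the acknowledgement condition for Paragraph 4; with Paragraph 4 gone it has nothing to operate on and falls away. Paragraph 7 has no operative effect of its own apart from Paragraph 4 and is therefore inoperative. Paragraph 3 mentions Paragraph 4 but its own obligation stands independently of Paragraph 4, so Paragraph 3 is not affected. Although Paragraph 6 refers to Paragraph 7, its operative terms do not depend on Paragraph 7, so it remains in effect. Paragraph 8 makes Paragraph 3 an essential term, but Paragraph 3 is unaffected, so the severability proviso in Paragraph 8 preserves the remaining provisions. The provisions still in force are Paragraph 1, Paragraph 2, Paragraph 3, Paragraph 6, and Paragraph 8.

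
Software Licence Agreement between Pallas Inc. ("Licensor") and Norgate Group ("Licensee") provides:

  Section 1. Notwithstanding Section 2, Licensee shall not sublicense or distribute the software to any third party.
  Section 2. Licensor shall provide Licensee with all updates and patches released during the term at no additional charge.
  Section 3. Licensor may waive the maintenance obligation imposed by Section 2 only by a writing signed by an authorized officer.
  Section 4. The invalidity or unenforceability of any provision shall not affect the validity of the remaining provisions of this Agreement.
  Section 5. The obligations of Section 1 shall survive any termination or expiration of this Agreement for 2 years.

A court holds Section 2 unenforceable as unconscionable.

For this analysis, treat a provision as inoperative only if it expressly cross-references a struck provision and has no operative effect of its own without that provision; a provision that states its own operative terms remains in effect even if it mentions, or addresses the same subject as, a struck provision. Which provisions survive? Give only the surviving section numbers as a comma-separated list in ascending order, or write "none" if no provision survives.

Section 2 is struck. Section 3 has no operative effect of its own apart from Section 2 and is therefore inoperative. Although Section 1 refers to Section 2, its operative terms do not depend on Section 2, so it remains in effect. Section 4 is a severability clause and preserves every provision that can still be given independent effect. Section 1, Section 4, and Section 5 remain in effect.

1, 4, 5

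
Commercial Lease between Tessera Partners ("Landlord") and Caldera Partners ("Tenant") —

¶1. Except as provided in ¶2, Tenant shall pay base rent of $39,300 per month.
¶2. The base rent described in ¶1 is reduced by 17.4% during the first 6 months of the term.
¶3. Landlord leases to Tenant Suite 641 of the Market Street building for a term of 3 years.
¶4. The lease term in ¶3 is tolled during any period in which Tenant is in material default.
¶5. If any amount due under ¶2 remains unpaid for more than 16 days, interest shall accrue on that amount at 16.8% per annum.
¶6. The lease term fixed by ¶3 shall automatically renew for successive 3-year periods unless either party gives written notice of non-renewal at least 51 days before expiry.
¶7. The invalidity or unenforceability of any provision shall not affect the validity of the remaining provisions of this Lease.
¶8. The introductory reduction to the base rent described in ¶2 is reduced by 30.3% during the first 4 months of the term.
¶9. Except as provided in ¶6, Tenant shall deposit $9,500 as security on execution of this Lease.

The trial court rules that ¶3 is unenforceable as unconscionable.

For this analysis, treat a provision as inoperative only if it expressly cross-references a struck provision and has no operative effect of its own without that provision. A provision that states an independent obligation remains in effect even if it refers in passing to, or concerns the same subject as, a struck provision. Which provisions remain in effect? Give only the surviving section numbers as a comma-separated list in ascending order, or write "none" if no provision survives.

¶3 is struck. ¶4 operates only by reference to ¶3, so it falls with ¶3. ¶6 does nothing except set the renewal of the lease term by reference to ¶3; with ¶3 gone it has no independent effect and is inoperative. ¶9 mentions ¶6 but its own obligation stands independently of ¶6, so ¶9 is not affected. Under the severability clause in ¶7, the remaining provisions continue in force. ¶1, ¶2, ¶5, ¶7, ¶8, and ¶9 remain in effect.

1, 2, 5, 7, 8, 9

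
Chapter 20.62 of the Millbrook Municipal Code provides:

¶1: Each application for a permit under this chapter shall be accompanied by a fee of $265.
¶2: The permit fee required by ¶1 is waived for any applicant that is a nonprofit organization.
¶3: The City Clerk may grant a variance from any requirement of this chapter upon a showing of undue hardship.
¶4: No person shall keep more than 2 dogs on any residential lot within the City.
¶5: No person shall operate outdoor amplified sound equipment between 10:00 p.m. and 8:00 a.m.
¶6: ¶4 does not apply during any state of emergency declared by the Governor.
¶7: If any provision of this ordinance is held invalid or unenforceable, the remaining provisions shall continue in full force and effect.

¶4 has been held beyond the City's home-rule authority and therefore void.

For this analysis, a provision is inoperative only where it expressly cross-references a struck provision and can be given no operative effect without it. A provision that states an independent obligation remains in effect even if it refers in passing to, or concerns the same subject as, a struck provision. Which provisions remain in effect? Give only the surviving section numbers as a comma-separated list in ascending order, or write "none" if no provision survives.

1, 2, 3, 5, 7

¶4 is struck. ¶6 has no operative effect of its own apart from ¶4 and is therefore inoperative. Under the severability clause in ¶7, the remaining provisions continue in force. That leaves ¶1, ¶2, ¶3, ¶5, and ¶7 in effect.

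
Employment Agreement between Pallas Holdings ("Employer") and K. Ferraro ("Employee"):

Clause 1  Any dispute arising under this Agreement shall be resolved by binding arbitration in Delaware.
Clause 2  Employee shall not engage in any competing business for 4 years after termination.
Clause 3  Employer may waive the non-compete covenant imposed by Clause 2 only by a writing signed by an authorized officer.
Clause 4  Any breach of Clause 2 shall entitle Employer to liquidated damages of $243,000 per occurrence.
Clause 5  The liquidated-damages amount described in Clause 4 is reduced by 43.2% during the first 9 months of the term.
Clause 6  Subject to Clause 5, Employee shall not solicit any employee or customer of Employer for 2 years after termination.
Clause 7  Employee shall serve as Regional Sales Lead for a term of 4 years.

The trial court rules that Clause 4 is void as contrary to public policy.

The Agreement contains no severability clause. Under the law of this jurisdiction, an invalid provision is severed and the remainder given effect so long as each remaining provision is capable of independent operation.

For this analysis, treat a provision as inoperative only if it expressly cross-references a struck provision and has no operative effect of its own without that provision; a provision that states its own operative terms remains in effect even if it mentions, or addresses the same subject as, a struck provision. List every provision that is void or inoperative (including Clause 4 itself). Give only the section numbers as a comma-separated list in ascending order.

Clause 4 is struck. Clause 5 operates only by reference to Clause 4, so it falls with Clause 4. Clause 6 mentions Clause 5 but its own obligation stands independently of Clause 5, so Clause 6 is not affected. With no severability clause, the stated default rule severs what cannot stand and enforces each remaining provision that can operate on its own. Clause 1, Clause 2, Clause 3, Clause 6, and Clause 7 remain in effect.

4, 5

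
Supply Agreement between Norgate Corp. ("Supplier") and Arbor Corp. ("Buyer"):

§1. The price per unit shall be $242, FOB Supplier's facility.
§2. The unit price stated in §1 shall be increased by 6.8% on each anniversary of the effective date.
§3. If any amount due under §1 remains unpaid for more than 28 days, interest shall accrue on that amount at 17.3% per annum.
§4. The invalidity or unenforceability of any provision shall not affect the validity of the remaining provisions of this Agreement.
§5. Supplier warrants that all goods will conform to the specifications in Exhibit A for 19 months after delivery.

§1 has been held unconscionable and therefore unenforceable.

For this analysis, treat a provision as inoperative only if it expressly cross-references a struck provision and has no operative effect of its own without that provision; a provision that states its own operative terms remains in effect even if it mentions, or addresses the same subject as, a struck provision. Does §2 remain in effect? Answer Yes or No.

No

§1 is struck. The whole of §2 is the escalation of the unit price, defined by reference to §1, so §2 cannot stand once §1 is removed. §3 does nothing except set the default interest on the unit price by reference to §1; with §1 gone it has no independent effect and is inoperative. §4 is a severability clause and preserves every provision that can still be given independent effect. §4 and §5 remain in effect. §2 is among the inoperative provisions, so the answer is no.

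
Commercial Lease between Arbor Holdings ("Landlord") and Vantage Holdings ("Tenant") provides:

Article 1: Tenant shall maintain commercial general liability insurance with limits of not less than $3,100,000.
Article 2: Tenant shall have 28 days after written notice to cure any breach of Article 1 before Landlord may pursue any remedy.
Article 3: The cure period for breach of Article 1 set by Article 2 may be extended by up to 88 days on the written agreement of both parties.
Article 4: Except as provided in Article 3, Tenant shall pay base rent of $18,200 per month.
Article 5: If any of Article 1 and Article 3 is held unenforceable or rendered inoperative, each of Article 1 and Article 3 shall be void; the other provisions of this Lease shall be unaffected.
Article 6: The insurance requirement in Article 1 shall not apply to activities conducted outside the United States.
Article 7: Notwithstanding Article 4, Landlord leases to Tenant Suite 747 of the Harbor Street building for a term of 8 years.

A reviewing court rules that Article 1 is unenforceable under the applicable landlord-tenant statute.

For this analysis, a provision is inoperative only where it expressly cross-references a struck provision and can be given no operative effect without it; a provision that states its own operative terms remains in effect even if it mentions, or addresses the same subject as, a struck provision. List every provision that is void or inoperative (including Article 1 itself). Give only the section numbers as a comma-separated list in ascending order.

1, 2, 3, 6

Article 1 is struck. Article 2 has no operative effect of its own apart from Article 1 and is therefore inoperative. Article 6 has no operative effect of its own apart from Article 1 and is therefore inoperative. The whole of Article 3 is the extension of the cure period for breach of Article 1, defined by reference to Article 2, so Article 3 cannot stand once Article 2 is removed. Article 4 mentions Article 3 but its own obligation stands independently of Article 3, so Article 4 is not affected. Article 5 declares Article 1 and Article 3 mutually dependent; since one of them has fallen, all of them are of no effect. The remainder continues in force under Article 5. That leaves Article 4, Article 5, and Article 7 in effect.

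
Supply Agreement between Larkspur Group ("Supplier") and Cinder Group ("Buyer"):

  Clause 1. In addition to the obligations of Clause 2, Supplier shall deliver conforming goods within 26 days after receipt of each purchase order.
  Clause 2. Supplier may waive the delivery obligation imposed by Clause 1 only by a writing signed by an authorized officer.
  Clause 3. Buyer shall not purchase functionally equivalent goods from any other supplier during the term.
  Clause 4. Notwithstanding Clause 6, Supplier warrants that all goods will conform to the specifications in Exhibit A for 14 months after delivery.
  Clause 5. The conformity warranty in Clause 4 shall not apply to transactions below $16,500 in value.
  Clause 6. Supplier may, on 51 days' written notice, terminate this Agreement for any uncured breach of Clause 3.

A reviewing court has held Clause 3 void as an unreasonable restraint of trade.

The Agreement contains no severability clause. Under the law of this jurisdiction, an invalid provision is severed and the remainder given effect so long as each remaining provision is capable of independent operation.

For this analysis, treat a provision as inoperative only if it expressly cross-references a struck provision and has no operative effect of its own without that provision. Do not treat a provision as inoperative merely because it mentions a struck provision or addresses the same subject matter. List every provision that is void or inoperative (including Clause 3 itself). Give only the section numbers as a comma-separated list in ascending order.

Clause 3 is struck. Clause 6 merely fixes the termination right for breach of Clause 3; with Clause 3 gone it has nothing to operate on and falls away. Clause 4 mentions Clause 6 but its own obligation stands independently of Clause 6, so Clause 4 is not affected. With no severability clause, the stated default rule severs what cannot stand and enforces each remaining provision that can operate on its own. The provisions still in force are Clause 1, Clause 2, Clause 4, and Clause 5.

3, 6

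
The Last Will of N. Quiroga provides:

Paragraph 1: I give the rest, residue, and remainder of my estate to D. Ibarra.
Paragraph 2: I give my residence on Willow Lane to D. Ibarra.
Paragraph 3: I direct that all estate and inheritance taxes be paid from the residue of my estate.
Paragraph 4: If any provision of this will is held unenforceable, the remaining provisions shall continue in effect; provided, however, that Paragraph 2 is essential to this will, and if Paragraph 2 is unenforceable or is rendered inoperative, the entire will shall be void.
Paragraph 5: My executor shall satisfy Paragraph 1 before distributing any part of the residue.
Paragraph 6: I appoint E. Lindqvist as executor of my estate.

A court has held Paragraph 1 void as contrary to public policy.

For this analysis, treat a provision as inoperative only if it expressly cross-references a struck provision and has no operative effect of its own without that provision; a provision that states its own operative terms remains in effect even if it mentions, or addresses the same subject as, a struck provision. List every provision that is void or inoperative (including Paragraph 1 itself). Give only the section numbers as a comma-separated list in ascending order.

1, 5

Paragraph 1 is struck. Paragraph 5 has no operative effect of its own apart from Paragraph 1 and is therefore inoperative. Paragraph 4 makes Paragraph 2 an essential term, but Paragraph 2 is unaffected, so the severability proviso in Paragraph 4 preserves the remaining provisions. Paragraph 2, Paragraph 3, Paragraph 4, and Paragraph 6 remain in effect.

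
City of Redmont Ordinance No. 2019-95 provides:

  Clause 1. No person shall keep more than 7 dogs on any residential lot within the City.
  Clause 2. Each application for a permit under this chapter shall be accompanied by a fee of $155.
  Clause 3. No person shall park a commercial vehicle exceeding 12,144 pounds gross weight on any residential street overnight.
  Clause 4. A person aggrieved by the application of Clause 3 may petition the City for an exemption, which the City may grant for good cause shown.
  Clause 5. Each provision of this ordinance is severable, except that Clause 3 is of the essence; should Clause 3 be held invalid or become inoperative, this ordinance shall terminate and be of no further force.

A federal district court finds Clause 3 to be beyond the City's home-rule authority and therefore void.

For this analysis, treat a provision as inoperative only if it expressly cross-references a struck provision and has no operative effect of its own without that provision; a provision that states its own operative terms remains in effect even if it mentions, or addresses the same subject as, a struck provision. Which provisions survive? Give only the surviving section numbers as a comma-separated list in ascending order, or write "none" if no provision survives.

Clause 3 is struck. Clause 4 merely fixes the exemption procedure for Clause 3; with Clause 3 gone it has nothing to operate on and falls away. Clause 5 makes Clause 3 an essential term, and Clause 3 is the provision held invalid; under Clause 5, the entire ordinance is therefore void. No provision of the ordinance survives.

none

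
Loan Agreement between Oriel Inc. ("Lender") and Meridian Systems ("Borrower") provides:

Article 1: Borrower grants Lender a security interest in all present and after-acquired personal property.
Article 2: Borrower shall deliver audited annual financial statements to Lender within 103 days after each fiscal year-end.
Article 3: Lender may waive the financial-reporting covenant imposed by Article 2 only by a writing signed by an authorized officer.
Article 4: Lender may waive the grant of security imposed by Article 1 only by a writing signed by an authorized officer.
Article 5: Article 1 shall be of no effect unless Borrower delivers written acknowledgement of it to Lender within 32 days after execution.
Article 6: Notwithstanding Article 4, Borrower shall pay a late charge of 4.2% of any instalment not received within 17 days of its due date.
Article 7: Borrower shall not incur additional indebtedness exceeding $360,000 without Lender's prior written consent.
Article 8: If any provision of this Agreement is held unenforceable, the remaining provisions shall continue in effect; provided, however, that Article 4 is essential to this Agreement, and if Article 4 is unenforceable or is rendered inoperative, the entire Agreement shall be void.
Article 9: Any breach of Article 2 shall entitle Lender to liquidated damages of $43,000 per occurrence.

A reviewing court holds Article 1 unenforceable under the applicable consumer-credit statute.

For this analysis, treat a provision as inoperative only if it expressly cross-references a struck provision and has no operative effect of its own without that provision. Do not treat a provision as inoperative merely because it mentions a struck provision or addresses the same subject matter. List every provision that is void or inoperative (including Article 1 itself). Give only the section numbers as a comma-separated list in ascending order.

1, 2, 3, 4, 5, 6, 7, 8, 9

Article 1 is struck. Article 4 has no operative effect of its own apart from Article 1 and is therefore inoperative. Article 5 merely fixes the acknowledgement condition for Article 1; with Article 1 gone it has nothing to operate on and falls away. Article 8 makes Article 4 an essential term, and Article 4 has been rendered inoperative by the cascade; under Article 8, the entire Agreement is therefore void. No provision of the Agreement survives.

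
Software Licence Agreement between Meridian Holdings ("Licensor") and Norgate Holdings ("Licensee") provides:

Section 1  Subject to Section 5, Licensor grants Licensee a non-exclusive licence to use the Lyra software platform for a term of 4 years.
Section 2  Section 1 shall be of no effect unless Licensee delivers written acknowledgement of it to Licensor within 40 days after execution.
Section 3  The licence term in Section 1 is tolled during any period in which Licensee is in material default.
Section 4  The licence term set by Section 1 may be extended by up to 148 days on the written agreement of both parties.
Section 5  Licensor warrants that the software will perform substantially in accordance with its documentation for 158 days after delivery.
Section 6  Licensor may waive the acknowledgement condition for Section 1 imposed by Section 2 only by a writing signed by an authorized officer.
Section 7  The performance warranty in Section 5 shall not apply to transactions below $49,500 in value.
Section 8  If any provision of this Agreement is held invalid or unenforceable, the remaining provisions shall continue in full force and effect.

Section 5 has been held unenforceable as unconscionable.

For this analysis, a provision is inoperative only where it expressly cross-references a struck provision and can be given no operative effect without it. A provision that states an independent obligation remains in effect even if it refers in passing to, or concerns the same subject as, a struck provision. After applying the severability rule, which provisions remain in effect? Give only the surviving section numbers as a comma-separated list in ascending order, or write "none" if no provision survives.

Section 5 is struck. Section 7 does nothing except set the carve-out from the performance warranty by reference to Section 5; with Section 5 gone it has no independent effect and is inoperative. Although Section 1 refers to Section 5, its operative terms do not depend on Section 5, so it remains in effect. Under the severability clause in Section 8, the remaining provisions continue in force. The provisions still in force are Section 1, Section 2, Section 3, Section 4, Section 6, and Section 8.

1, 2, 3, 4, 6, 8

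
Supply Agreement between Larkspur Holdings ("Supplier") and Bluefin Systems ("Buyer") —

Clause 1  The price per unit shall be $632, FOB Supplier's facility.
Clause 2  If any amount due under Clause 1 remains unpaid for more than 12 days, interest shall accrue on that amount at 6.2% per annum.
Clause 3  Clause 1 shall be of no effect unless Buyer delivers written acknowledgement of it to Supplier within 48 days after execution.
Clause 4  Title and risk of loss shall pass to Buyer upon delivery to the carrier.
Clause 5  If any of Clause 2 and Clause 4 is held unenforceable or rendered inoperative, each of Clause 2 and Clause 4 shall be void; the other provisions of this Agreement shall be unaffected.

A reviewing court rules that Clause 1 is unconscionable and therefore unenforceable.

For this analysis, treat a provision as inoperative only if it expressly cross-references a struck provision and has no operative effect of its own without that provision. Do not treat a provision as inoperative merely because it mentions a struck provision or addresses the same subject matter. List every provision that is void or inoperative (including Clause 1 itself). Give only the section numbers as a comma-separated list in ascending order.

Clause 1 is struck. Clause 2 does nothing except set the default interest on the unit price by reference to Clause 1; with Clause 1 gone it has no independent effect and is inoperative. The only function of Clause 3 is the acknowledgement condition for Clause 1, so it cannot stand once Clause 1 is removed. Clause 5 declares Clause 2 and Clause 4 mutually dependent; since one of them has fallen, all of them are of no effect. That brings down Clause 4 as well. The remainder continues in force under Clause 5. Only Clause 5 remains in effect.

1, 2, 3, 4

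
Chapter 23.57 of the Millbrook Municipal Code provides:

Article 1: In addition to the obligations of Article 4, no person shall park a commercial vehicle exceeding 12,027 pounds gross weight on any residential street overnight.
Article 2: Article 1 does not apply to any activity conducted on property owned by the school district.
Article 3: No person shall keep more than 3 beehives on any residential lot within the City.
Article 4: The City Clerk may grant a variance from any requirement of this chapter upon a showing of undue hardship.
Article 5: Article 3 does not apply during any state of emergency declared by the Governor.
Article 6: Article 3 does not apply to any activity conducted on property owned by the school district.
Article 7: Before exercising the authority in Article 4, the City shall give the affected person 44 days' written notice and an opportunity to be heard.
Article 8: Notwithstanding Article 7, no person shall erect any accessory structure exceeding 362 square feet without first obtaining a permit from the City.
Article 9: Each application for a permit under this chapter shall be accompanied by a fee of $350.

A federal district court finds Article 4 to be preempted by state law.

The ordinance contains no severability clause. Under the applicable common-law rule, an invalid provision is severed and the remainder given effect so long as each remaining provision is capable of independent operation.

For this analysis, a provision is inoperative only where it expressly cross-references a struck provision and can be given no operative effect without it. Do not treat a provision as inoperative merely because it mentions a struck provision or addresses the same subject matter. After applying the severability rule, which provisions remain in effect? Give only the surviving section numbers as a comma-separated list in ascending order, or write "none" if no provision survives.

1, 2, 3, 5, 6, 8, 9

Article 4 is struck. The only function of Article 7 is the notice-and-hearing requirement for Article 4, so it cannot stand once Article 4 is removed. Although Article 8 refers to Article 7, its operative terms do not depend on Article 7, so it remains in effect. Although Article 1 refers to Article 4, its operative terms do not depend on Article 4, so it remains in effect. Under the stated default rule, only provisions that cannot operate independently fall away; the rest are enforced. The provisions still in force are Article 1, Article 2, Article 3, Article 5, Article 6, Article 8, and Article 9.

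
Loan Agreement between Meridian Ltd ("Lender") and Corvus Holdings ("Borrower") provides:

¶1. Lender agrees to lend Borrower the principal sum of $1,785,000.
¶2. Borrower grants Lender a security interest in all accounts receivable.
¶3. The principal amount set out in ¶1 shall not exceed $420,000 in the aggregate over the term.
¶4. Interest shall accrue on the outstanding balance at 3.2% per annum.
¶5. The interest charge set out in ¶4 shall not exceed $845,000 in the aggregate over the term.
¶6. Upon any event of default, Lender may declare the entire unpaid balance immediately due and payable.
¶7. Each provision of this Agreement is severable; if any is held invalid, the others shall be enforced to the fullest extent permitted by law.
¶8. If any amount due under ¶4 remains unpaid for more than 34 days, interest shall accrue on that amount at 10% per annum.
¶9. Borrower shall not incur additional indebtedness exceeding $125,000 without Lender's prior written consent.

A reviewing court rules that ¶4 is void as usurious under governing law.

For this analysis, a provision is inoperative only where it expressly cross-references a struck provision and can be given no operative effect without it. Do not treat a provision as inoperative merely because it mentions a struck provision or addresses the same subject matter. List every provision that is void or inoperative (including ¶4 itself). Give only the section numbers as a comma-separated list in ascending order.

¶4 is struck. ¶5 does nothing except set the aggregate cap on the interest charge by reference to ¶4; with ¶4 gone it has no independent effect and is inoperative. ¶8 operates only by reference to ¶4, so it falls with ¶4. Under the severability clause in ¶7, the remaining provisions continue in force. The provisions still in force are ¶1, ¶2, ¶3, ¶6, ¶7, and ¶9.

4, 5, 8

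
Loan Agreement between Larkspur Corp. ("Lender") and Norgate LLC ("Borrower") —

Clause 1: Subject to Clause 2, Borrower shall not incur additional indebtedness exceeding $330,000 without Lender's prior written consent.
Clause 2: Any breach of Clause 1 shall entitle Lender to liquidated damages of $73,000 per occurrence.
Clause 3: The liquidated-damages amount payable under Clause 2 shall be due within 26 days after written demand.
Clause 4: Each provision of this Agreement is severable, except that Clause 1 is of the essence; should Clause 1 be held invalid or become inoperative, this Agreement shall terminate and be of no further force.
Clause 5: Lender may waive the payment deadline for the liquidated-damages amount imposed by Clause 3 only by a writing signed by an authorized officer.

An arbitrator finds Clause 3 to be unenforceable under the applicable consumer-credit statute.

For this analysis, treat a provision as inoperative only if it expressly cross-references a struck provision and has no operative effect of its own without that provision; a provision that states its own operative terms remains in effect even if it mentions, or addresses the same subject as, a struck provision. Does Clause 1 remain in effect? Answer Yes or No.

Yes

Clause 3 is struck. Clause 5 operates only by reference to Clause 3, so it falls with Clause 3. Clause 4 makes Clause 1 an essential term, but Clause 1 is unaffected, so the severability proviso in Clause 4 preserves the remaining provisions. That leaves Clause 1, Clause 2, and Clause 4 in effect. Clause 1 is among the surviving provisions, so the answer is yes.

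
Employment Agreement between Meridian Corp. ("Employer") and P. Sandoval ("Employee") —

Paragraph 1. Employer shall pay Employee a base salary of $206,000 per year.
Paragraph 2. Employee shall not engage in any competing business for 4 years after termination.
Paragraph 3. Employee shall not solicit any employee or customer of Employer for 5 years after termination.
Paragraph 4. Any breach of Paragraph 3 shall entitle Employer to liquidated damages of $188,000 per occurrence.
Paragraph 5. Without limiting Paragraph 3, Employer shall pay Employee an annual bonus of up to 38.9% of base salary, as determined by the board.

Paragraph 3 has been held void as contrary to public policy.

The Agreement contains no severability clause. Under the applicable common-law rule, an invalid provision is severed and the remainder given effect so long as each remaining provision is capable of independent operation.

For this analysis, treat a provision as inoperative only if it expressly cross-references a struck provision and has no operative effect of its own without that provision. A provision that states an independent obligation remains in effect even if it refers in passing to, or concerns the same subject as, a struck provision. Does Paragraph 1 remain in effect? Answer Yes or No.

Paragraph 3 is struck. The whole of Paragraph 4 is the liquidated-damages amount, defined by reference to Paragraph 3, so Paragraph 4 cannot stand once Paragraph 3 is removed. Although Paragraph 5 refers to Paragraph 3, its operative terms do not depend on Paragraph 3, so it remains in effect. Under the stated default rule, only provisions that cannot operate independently fall away; the rest are enforced. The provisions still in force are Paragraph 1, Paragraph 2, and Paragraph 5. Paragraph 1 is among the surviving provisions, so the answer is yes.

Yes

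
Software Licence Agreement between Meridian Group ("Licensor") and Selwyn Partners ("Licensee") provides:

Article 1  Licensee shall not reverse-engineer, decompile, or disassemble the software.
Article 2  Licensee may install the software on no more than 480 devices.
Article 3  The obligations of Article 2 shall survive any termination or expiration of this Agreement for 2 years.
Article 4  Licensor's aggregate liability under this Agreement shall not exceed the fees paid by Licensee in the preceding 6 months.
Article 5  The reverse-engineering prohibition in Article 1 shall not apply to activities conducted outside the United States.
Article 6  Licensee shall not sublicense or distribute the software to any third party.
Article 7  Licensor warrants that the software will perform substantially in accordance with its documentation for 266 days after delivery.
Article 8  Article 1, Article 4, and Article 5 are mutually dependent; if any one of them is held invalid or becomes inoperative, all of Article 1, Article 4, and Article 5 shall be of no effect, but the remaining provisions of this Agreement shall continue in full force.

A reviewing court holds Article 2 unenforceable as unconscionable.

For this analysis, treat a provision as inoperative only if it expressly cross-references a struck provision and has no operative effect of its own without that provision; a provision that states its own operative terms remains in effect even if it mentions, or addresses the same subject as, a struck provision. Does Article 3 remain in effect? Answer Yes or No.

No

Article 2 is struck. Article 3 has no operative effect of its own apart from Article 2 and is therefore inoperative. Article 8 ties Article 1, Article 4, and Article 5 together, but none of those is affected here; the remaining provisions continue in force under Article 8. The provisions still in force are Article 1, Article 4, Article 5, Article 6, Article 7, and Article 8. Article 3 is among the inoperative provisions, so the answer is no.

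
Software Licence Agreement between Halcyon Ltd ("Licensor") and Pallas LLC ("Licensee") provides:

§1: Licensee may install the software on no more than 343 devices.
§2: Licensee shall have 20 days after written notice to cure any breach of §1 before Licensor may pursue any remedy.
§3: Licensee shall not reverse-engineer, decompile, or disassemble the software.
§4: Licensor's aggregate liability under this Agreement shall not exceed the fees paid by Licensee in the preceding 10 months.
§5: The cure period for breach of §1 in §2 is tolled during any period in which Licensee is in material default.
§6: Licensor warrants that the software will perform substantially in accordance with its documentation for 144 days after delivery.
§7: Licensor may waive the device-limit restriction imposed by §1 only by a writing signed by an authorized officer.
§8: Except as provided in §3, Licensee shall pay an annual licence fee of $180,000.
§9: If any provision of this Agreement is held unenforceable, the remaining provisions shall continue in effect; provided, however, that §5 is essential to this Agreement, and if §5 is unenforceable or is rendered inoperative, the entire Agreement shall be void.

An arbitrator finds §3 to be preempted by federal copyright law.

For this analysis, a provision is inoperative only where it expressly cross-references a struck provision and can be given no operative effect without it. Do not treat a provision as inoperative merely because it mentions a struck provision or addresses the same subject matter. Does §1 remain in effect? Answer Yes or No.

Yes

§3 is struck. Although §8 refers to §3, its operative terms do not depend on §3, so it remains in effect. Nothing else in the Agreement is defined by reference to §3. §9 makes §5 an essential term, but §5 is unaffected, so the severability proviso in §9 preserves the remaining provisions. §1, §2, §4, §5, §6, §7, §8, and §9 remain in effect. §1 is among the surviving provisions, so the answer is yes.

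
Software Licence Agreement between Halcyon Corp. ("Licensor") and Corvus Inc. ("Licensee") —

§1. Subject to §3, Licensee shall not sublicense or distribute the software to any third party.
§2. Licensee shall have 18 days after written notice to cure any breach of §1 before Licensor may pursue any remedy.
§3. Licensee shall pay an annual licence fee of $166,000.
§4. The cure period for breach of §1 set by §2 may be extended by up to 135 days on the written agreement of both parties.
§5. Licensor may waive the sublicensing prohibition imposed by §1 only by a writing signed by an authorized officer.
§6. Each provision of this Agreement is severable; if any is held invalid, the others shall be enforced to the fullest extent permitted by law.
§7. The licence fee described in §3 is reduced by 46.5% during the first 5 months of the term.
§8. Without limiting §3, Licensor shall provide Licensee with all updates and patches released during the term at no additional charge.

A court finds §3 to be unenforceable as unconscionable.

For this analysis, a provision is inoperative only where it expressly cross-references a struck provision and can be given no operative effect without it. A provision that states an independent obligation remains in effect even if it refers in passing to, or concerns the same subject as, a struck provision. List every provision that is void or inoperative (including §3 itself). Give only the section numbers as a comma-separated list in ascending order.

§3 is struck. §7 has no operative effect of its own apart from §3 and is therefore inoperative. Although §1 refers to §3, its operative terms do not depend on §3, so it remains in effect. §8 mentions §3 but its own obligation stands independently of §3, so §8 is not affected. §6 is a severability clause and preserves every provision that can still be given independent effect. §1, §2, §4, §5, §6, and §8 remain in effect.

3, 7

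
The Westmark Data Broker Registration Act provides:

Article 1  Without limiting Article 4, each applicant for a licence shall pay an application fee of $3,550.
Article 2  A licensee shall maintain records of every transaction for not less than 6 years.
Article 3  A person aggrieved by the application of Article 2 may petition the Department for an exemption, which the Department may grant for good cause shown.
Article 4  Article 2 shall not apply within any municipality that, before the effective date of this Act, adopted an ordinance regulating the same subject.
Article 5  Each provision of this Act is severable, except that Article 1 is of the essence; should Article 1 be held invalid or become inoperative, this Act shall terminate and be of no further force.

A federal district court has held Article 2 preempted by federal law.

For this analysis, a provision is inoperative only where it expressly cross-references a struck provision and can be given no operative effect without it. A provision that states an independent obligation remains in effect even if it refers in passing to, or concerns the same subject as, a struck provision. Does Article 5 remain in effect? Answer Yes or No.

Article 2 is struck. Article 3 has no operative effect of its own apart from Article 2 and is therefore inoperative. Article 4 merely fixes the local-preemption carve-out from Article 2; with Article 2 gone it has nothing to operate on and falls away. Although Article 1 refers to Article 4, its operative terms do not depend on Article 4, so it remains in effect. Article 5 makes Article 1 an essential term, but Article 1 is unaffected, so the severability proviso in Article 5 preserves the remaining provisions. The provisions still in force are Article 1 and Article 5. Article 5 is among the surviving provisions, so the answer is yes.

Yes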